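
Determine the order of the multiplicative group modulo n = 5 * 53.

φ(5) = 5 − 1 = 4.
φ(53) = 53 − 1 = 52.
Multiply: 4 · 52 = 208.

208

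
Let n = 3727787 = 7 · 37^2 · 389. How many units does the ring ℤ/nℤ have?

3100896

φ(3727787) = 3727787 · (1 − 1/7) · (1 − 1/37) · (1 − 1/389)
       = 3727787 · 83808/100751 = 3100896.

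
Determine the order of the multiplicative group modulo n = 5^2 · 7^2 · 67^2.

3714480

φ(5^2) = 5^1·(5−1) = 5·4 = 20.
φ(7^2) = 7^1·(7−1) = 7·6 = 42.
φ(67^2) = 67^1·(67−1) = 67·66 = 4422.
Multiply: 20 · 42 · 4422 = 3714480.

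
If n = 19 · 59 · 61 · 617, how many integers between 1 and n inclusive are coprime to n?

38586240

φ(19) = 19 − 1 = 18.
φ(59) = 59 − 1 = 58.
φ(61) = 61 − 1 = 60.
φ(617) = 617 − 1 = 616.
Multiply: 18 · 58 · 60 · 616 = 38586240.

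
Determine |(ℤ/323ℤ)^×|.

288

First factor: 323 = 17 · 19.
φ(17) = 17 − 1 = 16.
φ(19) = 19 − 1 = 18.
Multiply: 16 · 18 = 288.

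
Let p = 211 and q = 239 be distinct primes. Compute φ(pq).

49980

For distinct primes, φ(pq) = (p−1)(q−1) = 210 × 238 = 49980.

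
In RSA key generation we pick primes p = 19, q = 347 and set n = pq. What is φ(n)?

6228

φ(6593) = 6593 · (1 − 1/19) · (1 − 1/347)
       = 6593 · 6228/6593 = 6228.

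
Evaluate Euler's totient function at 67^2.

4422

φ(67^2) = 67^1·(67−1) = 67·66 = 4422.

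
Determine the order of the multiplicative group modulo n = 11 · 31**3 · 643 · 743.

φ(156558825049) = 156558825049 · (1 − 1/11) · (1 − 1/31) · (1 − 1/643) · (1 − 1/743)
       = 156558825049 · 142909200/162912409 = 137335741200.

137335741200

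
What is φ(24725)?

18480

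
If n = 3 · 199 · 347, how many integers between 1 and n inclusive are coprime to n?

137016

φ(3) = 3 − 1 = 2.
φ(199) = 199 − 1 = 198.
φ(347) = 347 − 1 = 346.
Multiply: 2 · 198 · 346 = 137016.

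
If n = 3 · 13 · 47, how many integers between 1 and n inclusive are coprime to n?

1104

φ(1833) = 1833 · (1 − 1/3) · (1 − 1/13) · (1 − 1/47)
       = 1833 · 1104/1833 = 1104.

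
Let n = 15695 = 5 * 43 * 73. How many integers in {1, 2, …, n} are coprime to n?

12096

φ(5) = 5 − 1 = 4.
φ(43) = 43 − 1 = 42.
φ(73) = 73 − 1 = 72.
Multiply: 4 · 42 · 72 = 12096.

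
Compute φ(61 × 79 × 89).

φ(61) = 61 − 1 = 60.
φ(79) = 79 − 1 = 78.
φ(89) = 89 − 1 = 88.
Multiply: 60 · 78 · 88 = 411840.

411840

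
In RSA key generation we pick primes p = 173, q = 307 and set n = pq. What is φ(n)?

52632

φ(173) = 173 − 1 = 172.
φ(307) = 307 − 1 = 306.
Multiply: 172 · 306 = 52632.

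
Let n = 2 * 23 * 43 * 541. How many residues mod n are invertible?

498960

φ(2) = 2 − 1 = 1.
φ(23) = 23 − 1 = 22.
φ(43) = 43 − 1 = 42.
φ(541) = 541 − 1 = 540.
φ(1070098) = 1 × 22 × 42 × 540 = 498960.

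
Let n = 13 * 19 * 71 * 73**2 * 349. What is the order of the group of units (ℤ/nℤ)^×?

27655810560

φ(32615680877) = 32615680877 · (1 − 1/13) · (1 − 1/19) · (1 − 1/71) · (1 − 1/73) · (1 − 1/349)
       = 32615680877 · 378846720/446790149 = 27655810560.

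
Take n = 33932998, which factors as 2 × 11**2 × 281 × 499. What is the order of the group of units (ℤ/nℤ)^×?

φ(2) = 2 − 1 = 1.
φ(11^2) = 11^2 − 11^1 = 121 − 11 = 110.
φ(281) = 281 − 1 = 280.
φ(499) = 499 − 1 = 498.
Since φ is multiplicative, φ(33932998) = 1 · 110 · 280 · 498 = 15338400.

15338400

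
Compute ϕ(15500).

Prime factorization: 15500 = 2^2 × 5^3 × 31.
φ(15500) = 15500 · (1 − 1/2) · (1 − 1/5) · (1 − 1/31)
       = 15500 · 120/310 = 6000.

6000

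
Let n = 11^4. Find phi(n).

13310

φ(11^4) = 11^4 − 11^3 = 14641 − 1331 = 13310.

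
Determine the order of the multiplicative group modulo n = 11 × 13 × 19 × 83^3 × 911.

φ(1415279749169) = 1415279749169 · (1 − 1/11) · (1 − 1/13) · (1 − 1/19) · (1 − 1/83) · (1 − 1/911)
       = 1415279749169 · 161179200/205440521 = 1110363508800.

1110363508800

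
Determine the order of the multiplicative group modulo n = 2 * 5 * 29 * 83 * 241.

2204160

φ(5800870) = 5800870 · (1 − 1/2) · (1 − 1/5) · (1 − 1/29) · (1 − 1/83) · (1 − 1/241)
       = 5800870 · 2204160/5800870 = 2204160.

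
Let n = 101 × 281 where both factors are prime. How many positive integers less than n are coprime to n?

28000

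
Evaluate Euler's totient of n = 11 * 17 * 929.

148480

φ(173723) = 173723 · (1 − 1/11) · (1 − 1/17) · (1 − 1/929)
       = 173723 · 148480/173723 = 148480.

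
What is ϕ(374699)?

311040

Factor 374699: 374699 = 13 * 19 * 37 * 41.
φ(374699) = 374699 · (1 − 1/13) · (1 − 1/19) · (1 − 1/37) · (1 − 1/41)
       = 374699 · 311040/374699 = 311040.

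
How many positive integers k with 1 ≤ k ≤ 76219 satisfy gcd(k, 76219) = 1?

62400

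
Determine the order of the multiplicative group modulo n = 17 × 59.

928

φ(17) = 17 − 1 = 16.
φ(59) = 59 − 1 = 58.
Since φ is multiplicative, φ(1003) = 16 · 58 = 928.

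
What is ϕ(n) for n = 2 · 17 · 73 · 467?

φ(2) = 2 − 1 = 1.
φ(17) = 17 − 1 = 16.
φ(73) = 73 − 1 = 72.
φ(467) = 467 − 1 = 466.
φ(1159094) = 1 × 16 × 72 × 466 = 536832.

536832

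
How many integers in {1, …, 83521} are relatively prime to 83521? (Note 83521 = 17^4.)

78608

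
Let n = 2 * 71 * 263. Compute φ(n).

18340

φ(37346) = 37346 · (1 − 1/2) · (1 − 1/71) · (1 − 1/263)
       = 37346 · 18340/37346 = 18340.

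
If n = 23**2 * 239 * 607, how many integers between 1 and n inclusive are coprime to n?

72979368

φ(76743617) = 76743617 · (1 − 1/23) · (1 − 1/239) · (1 − 1/607)
       = 76743617 · 3173016/3336679 = 72979368.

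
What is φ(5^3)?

100

φ(125) = 125 · (1 − 1/5)
       = 125 · 4/5 = 100.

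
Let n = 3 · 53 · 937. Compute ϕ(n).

φ(3) = 3 − 1 = 2.
φ(53) = 53 − 1 = 52.
φ(937) = 937 − 1 = 936.
φ(148983) = 2 × 52 × 936 = 97344.

97344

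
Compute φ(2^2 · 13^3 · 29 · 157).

17716608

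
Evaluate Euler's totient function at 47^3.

φ(103823) = 103823 · (1 − 1/47)
       = 103823 · 46/47 = 101614.

101614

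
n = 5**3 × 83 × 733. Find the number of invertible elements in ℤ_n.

6002400

φ(7604875) = 7604875 · (1 − 1/5) · (1 − 1/83) · (1 − 1/733)
       = 7604875 · 240096/304195 = 6002400.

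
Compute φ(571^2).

325470

φ(571^2) = 571^1·(571−1) = 571·570 = 325470.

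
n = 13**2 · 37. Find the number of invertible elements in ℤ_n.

5616

φ(6253) = 6253 · (1 − 1/13) · (1 − 1/37)
       = 6253 · 432/481 = 5616.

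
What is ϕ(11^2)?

110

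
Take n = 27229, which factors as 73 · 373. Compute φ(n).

26784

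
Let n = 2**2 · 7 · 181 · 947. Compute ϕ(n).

φ(2^2) = 2^1·(2−1) = 2·1 = 2.
φ(7) = 7 − 1 = 6.
φ(181) = 181 − 1 = 180.
φ(947) = 947 − 1 = 946.
φ(4799396) = 2 × 6 × 180 × 946 = 2043360.

2043360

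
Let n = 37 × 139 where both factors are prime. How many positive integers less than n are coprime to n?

φ(37) = 37 − 1 = 36.
φ(139) = 139 − 1 = 138.
φ(5143) = 36 × 138 = 4968.

4968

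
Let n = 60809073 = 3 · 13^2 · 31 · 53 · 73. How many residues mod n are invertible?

35043840

φ(60809073) = 60809073 · (1 − 1/3) · (1 − 1/13) · (1 − 1/31) · (1 − 1/53) · (1 − 1/73)
       = 60809073 · 2695680/4677621 = 35043840.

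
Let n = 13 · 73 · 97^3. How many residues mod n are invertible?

φ(866126677) = 866126677 · (1 − 1/13) · (1 − 1/73) · (1 − 1/97)
       = 866126677 · 82944/92053 = 780420096.

780420096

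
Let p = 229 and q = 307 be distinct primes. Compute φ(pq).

69768

φ(pq) = (p−1)(q−1) = 228 · 306 = 69768.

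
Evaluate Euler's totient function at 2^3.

φ(8) = 8 · (1 − 1/2)
       = 8 · 1/2 = 4.

4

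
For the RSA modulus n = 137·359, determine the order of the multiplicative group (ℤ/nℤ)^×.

φ(137) = 137 − 1 = 136.
φ(359) = 359 − 1 = 358.
φ(49183) = 136 × 358 = 48688.

48688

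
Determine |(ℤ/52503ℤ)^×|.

30240

First factor: 52503 = 3 · 11 · 37 · 43.
φ(52503) = 52503 · (1 − 1/3) · (1 − 1/11) · (1 − 1/37) · (1 − 1/43)
       = 52503 · 30240/52503 = 30240.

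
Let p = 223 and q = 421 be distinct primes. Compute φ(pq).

93240

φ(pq) = (p−1)(q−1) = 222 · 420 = 93240.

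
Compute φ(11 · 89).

880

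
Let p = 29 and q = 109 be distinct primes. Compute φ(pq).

For distinct primes, φ(pq) = (p−1)(q−1) = 28 × 108 = 3024.

3024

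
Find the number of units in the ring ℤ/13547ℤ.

11880

Factor 13547: 13547 = 19 · 23 · 31.
φ(13547) = 13547 · (1 − 1/19) · (1 − 1/23) · (1 − 1/31)
       = 13547 · 11880/13547 = 11880.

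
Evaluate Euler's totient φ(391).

352

Factor 391: 391 = 17 · 23.
φ(17) = 17 − 1 = 16.
φ(23) = 23 − 1 = 22.
φ(391) = 16 × 22 = 352.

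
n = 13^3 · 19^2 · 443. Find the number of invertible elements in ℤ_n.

φ(13^3) = 13^3 − 13^2 = 2197 − 169 = 2028.
φ(19^2) = 19^2 − 19^1 = 361 − 19 = 342.
φ(443) = 443 − 1 = 442.
Since φ is multiplicative, φ(351350831) = 2028 · 342 · 442 = 306560592.

306560592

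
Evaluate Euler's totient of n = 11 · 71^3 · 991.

φ(3901587811) = 3901587811 · (1 − 1/11) · (1 − 1/71) · (1 − 1/991)
       = 3901587811 · 693000/773971 = 3493413000.

3493413000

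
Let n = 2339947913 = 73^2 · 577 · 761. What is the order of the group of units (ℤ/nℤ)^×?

φ(73^2) = 73^2 − 73^1 = 5329 − 73 = 5256.
φ(577) = 577 − 1 = 576.
φ(761) = 761 − 1 = 760.
Multiply: 5256 · 576 · 760 = 2300866560.

2300866560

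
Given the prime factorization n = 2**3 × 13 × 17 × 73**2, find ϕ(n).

4036608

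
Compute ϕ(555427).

475200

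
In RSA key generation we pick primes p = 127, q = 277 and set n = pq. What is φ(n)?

φ(n) = (p − 1)(q − 1) = (127−1)(277−1) = 126·276 = 34776.

34776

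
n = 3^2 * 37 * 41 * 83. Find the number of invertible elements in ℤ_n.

708480

φ(1133199) = 1133199 · (1 − 1/3) · (1 − 1/37) · (1 − 1/41) · (1 − 1/83)
       = 1133199 · 236160/377733 = 708480.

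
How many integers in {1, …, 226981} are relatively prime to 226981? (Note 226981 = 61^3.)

223260

φ(226981) = 226981 · (1 − 1/61)
       = 226981 · 60/61 = 223260.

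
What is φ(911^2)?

φ(829921) = 829921 · (1 − 1/911)
       = 829921 · 910/911 = 829010.

829010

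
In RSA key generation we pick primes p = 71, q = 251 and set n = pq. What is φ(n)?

φ(17821) = 17821 · (1 − 1/71) · (1 − 1/251)
       = 17821 · 17500/17821 = 17500.

17500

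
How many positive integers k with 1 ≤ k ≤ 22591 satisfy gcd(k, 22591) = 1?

First factor: 22591 = 19 · 29 · 41.
φ(22591) = 22591 · (1 − 1/19) · (1 − 1/29) · (1 − 1/41)
       = 22591 · 20160/22591 = 20160.

20160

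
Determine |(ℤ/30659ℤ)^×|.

First factor: 30659 = 23 · 31 · 43.
φ(30659) = 30659 · (1 − 1/23) · (1 − 1/31) · (1 − 1/43)
       = 30659 · 27720/30659 = 27720.

27720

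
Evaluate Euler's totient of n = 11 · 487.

4860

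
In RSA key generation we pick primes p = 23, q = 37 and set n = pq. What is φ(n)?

792

φ(pq) = (p−1)(q−1) = 22 · 36 = 792.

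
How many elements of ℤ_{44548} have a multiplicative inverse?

44548 = 2^2 · 7 · 37 · 43.
φ(44548) = 44548 · (1 − 1/2) · (1 − 1/7) · (1 − 1/37) · (1 − 1/43)
       = 44548 · 9072/22274 = 18144.

18144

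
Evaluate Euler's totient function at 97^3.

903264

φ(97^3) = 97^3 − 97^2 = 912673 − 9409 = 903264.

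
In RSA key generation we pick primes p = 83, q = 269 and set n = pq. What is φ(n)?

21976

φ(pq) = (p−1)(q−1) = 82 · 268 = 21976.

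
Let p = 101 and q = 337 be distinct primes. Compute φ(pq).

33600

φ(n) = (p − 1)(q − 1) = (101−1)(337−1) = 100·336 = 33600.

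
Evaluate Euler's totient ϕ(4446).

1296

First factor: 4446 = 2 * 3^2 * 13 * 19.
φ(2) = 2 − 1 = 1.
φ(3^2) = 3^1·(3−1) = 3·2 = 6.
φ(13) = 13 − 1 = 12.
φ(19) = 19 − 1 = 18.
Since φ is multiplicative, φ(4446) = 1 · 6 · 12 · 18 = 1296.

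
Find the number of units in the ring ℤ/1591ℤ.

1591 = 37 · 43.
φ(37) = 37 − 1 = 36.
φ(43) = 43 − 1 = 42.
Since φ is multiplicative, φ(1591) = 36 · 42 = 1512.

1512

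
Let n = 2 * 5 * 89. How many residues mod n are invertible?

352

φ(890) = 890 · (1 − 1/2) · (1 − 1/5) · (1 − 1/89)
       = 890 · 352/890 = 352.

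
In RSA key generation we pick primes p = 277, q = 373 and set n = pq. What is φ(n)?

102672

φ(103321) = 103321 · (1 − 1/277) · (1 − 1/373)
       = 103321 · 102672/103321 = 102672.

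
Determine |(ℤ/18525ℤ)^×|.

8640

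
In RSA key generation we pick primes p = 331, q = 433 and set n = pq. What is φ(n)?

For distinct primes, φ(pq) = (p−1)(q−1) = 330 × 432 = 142560.

142560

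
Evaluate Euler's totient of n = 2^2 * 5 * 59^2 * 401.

10950400

φ(27917620) = 27917620 · (1 − 1/2) · (1 − 1/5) · (1 − 1/59) · (1 − 1/401)
       = 27917620 · 92800/236590 = 10950400.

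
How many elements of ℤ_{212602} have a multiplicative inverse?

89856

First factor: 212602 = 2 * 13^2 * 17 * 37.
φ(212602) = 212602 · (1 − 1/2) · (1 − 1/13) · (1 − 1/17) · (1 − 1/37)
       = 212602 · 6912/16354 = 89856.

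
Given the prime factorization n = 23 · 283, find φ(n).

6204

φ(6509) = 6509 · (1 − 1/23) · (1 − 1/283)
       = 6509 · 6204/6509 = 6204.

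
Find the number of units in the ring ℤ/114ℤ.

Factor 114: 114 = 2 · 3 · 19.
φ(2) = 2 − 1 = 1.
φ(3) = 3 − 1 = 2.
φ(19) = 19 − 1 = 18.
φ(114) = 1 × 2 × 18 = 36.

36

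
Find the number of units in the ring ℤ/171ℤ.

First factor: 171 = 3^2 · 19.
φ(171) = 171 · (1 − 1/3) · (1 − 1/19)
       = 171 · 36/57 = 108.

108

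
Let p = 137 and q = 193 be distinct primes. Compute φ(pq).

26112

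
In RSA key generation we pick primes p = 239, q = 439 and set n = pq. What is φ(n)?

φ(104921) = 104921 · (1 − 1/239) · (1 − 1/439)
       = 104921 · 104244/104921 = 104244.

104244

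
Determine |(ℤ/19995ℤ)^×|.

Factor 19995: 19995 = 3 · 5 · 31 · 43.
φ(3) = 3 − 1 = 2.
φ(5) = 5 − 1 = 4.
φ(31) = 31 − 1 = 30.
φ(43) = 43 − 1 = 42.
φ(19995) = 2 × 4 × 30 × 42 = 10080.

10080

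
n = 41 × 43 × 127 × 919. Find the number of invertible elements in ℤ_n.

194322240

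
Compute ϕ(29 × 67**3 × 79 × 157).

φ(108180541181) = 108180541181 · (1 − 1/29) · (1 − 1/67) · (1 − 1/79) · (1 − 1/157)
       = 108180541181 · 22486464/24099029 = 100941736896.

100941736896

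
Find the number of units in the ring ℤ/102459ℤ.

First factor: 102459 = 3 · 7**2 · 17 · 41.
φ(102459) = 102459 · (1 − 1/3) · (1 − 1/7) · (1 − 1/17) · (1 − 1/41)
       = 102459 · 7680/14637 = 53760.

53760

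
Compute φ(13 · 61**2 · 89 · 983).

φ(13) = 13 − 1 = 12.
φ(61^2) = 61^2 − 61^1 = 3721 − 61 = 3660.
φ(89) = 89 − 1 = 88.
φ(983) = 983 − 1 = 982.
Since φ is multiplicative, φ(4232008651) = 12 · 3660 · 88 · 982 = 3795390720.

3795390720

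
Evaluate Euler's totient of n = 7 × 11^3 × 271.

φ(7) = 7 − 1 = 6.
φ(11^3) = 11^3 − 11^2 = 1331 − 121 = 1210.
φ(271) = 271 − 1 = 270.
Since φ is multiplicative, φ(2524907) = 6 · 1210 · 270 = 1960200.

1960200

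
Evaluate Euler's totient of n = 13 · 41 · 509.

243840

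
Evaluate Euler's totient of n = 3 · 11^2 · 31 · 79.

φ(3) = 3 − 1 = 2.
φ(11^2) = 11^1·(11−1) = 11·10 = 110.
φ(31) = 31 − 1 = 30.
φ(79) = 79 − 1 = 78.
Multiply: 2 · 110 · 30 · 78 = 514800.

514800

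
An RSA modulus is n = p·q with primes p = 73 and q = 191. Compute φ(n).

13680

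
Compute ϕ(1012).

440

Prime factorization: 1012 = 2^2 · 11 · 23.
φ(1012) = 1012 · (1 − 1/2) · (1 − 1/11) · (1 − 1/23)
       = 1012 · 220/506 = 440.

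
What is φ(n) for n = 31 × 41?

φ(31) = 31 − 1 = 30.
φ(41) = 41 − 1 = 40.
φ(1271) = 30 × 40 = 1200.

1200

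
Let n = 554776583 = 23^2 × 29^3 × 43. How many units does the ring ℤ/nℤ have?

φ(554776583) = 554776583 · (1 − 1/23) · (1 − 1/29) · (1 − 1/43)
       = 554776583 · 25872/28681 = 500442096.

500442096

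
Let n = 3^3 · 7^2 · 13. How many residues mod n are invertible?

9072

φ(3^3) = 3^2·(3−1) = 9·2 = 18.
φ(7^2) = 7^1·(7−1) = 7·6 = 42.
φ(13) = 13 − 1 = 12.
Since φ is multiplicative, φ(17199) = 18 · 42 · 12 = 9072.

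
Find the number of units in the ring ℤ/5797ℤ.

4800

First factor: 5797 = 11 · 17 · 31.
φ(5797) = 5797 · (1 − 1/11) · (1 − 1/17) · (1 − 1/31)
       = 5797 · 4800/5797 = 4800.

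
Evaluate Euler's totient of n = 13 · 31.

φ(403) = 403 · (1 − 1/13) · (1 − 1/31)
       = 403 · 360/403 = 360.

360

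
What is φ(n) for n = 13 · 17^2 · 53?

φ(13) = 13 − 1 = 12.
φ(17^2) = 17^1·(17−1) = 17·16 = 272.
φ(53) = 53 − 1 = 52.
Since φ is multiplicative, φ(199121) = 12 · 272 · 52 = 169728.

169728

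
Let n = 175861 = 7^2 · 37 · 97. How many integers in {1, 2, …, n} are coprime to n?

φ(175861) = 175861 · (1 − 1/7) · (1 − 1/37) · (1 − 1/97)
       = 175861 · 20736/25123 = 145152.

145152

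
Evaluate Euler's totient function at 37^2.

φ(1369) = 1369 · (1 − 1/37)
       = 1369 · 36/37 = 1332.

1332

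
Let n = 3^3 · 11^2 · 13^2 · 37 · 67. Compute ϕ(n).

φ(1368712917) = 1368712917 · (1 − 1/3) · (1 − 1/11) · (1 − 1/13) · (1 − 1/37) · (1 − 1/67)
       = 1368712917 · 570240/1063491 = 733898880.

733898880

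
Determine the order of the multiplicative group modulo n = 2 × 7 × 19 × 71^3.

38109960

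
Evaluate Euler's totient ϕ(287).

240

First factor: 287 = 7 * 41.
φ(287) = 287 · (1 − 1/7) · (1 − 1/41)
       = 287 · 240/287 = 240.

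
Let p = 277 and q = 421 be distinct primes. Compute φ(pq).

φ(pq) = (p−1)(q−1) = 276 · 420 = 115920.

115920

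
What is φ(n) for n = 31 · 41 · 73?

86400

φ(92783) = 92783 · (1 − 1/31) · (1 − 1/41) · (1 − 1/73)
       = 92783 · 86400/92783 = 86400.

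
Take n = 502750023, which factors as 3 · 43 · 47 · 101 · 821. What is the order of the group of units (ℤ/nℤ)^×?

316848000

φ(3) = 3 − 1 = 2.
φ(43) = 43 − 1 = 42.
φ(47) = 47 − 1 = 46.
φ(101) = 101 − 1 = 100.
φ(821) = 821 − 1 = 820.
Multiply: 2 · 42 · 46 · 100 · 820 = 316848000.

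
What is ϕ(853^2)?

726756

φ(727609) = 727609 · (1 − 1/853)
       = 727609 · 852/853 = 726756.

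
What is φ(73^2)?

5256

φ(73^2) = 73^1·(73−1) = 73·72 = 5256.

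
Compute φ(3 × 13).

24

φ(3) = 3 − 1 = 2.
φ(13) = 13 − 1 = 12.
Multiply: 2 · 12 = 24.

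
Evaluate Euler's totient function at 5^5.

2500

φ(3125) = 3125 · (1 − 1/5)
       = 3125 · 4/5 = 2500.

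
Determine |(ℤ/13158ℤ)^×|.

4032

13158 = 2 × 3^2 × 17 × 43.
φ(2) = 2 − 1 = 1.
φ(3^2) = 3^2 − 3^1 = 9 − 3 = 6.
φ(17) = 17 − 1 = 16.
φ(43) = 43 − 1 = 42.
φ(13158) = 1 × 6 × 16 × 42 = 4032.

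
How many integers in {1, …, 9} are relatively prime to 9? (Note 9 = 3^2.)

6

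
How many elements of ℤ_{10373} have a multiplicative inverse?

8800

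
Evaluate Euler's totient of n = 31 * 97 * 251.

φ(754757) = 754757 · (1 − 1/31) · (1 − 1/97) · (1 − 1/251)
       = 754757 · 720000/754757 = 720000.

720000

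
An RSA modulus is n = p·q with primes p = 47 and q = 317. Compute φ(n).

14536

φ(pq) = (p−1)(q−1) = 46 · 316 = 14536.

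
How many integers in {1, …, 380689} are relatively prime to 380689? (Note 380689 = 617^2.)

φ(617^2) = 617^1·(617−1) = 617·616 = 380072.

380072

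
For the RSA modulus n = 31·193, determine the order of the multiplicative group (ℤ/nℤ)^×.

φ(31) = 31 − 1 = 30.
φ(193) = 193 − 1 = 192.
Multiply: 30 · 192 = 5760.

5760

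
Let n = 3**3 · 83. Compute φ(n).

1476

φ(2241) = 2241 · (1 − 1/3) · (1 − 1/83)
       = 2241 · 164/249 = 1476.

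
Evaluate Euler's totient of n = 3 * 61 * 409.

48960

φ(74847) = 74847 · (1 − 1/3) · (1 − 1/61) · (1 − 1/409)
       = 74847 · 48960/74847 = 48960.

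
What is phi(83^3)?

φ(83^3) = 83^3 − 83^2 = 571787 − 6889 = 564898.

564898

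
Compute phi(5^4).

φ(625) = 625 · (1 − 1/5)
       = 625 · 4/5 = 500.

500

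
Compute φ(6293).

Factor 6293: 6293 = 7 * 29 * 31.
φ(7) = 7 − 1 = 6.
φ(29) = 29 − 1 = 28.
φ(31) = 31 − 1 = 30.
φ(6293) = 6 × 28 × 30 = 5040.

5040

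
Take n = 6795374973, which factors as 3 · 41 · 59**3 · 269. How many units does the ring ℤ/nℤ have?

φ(6795374973) = 6795374973 · (1 − 1/3) · (1 − 1/41) · (1 − 1/59) · (1 − 1/269)
       = 6795374973 · 1243520/1952133 = 4328693120.

4328693120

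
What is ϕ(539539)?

Factor 539539: 539539 = 7^3 · 11^2 · 13.
φ(7^3) = 7^3 − 7^2 = 343 − 49 = 294.
φ(11^2) = 11^1·(11−1) = 11·10 = 110.
φ(13) = 13 − 1 = 12.
Multiply: 294 · 110 · 12 = 388080.

388080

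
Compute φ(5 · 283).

1128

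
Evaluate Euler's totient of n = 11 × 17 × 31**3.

4612800

φ(11) = 11 − 1 = 10.
φ(17) = 17 − 1 = 16.
φ(31^3) = 31^2·(31−1) = 961·30 = 28830.
Multiply: 10 · 16 · 28830 = 4612800.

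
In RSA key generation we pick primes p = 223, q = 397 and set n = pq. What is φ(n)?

87912

φ(88531) = 88531 · (1 − 1/223) · (1 − 1/397)
       = 88531 · 87912/88531 = 87912.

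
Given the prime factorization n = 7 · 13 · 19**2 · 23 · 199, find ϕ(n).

φ(150359027) = 150359027 · (1 − 1/7) · (1 − 1/13) · (1 − 1/19) · (1 − 1/23) · (1 − 1/199)
       = 150359027 · 5645376/7913633 = 107262144.

107262144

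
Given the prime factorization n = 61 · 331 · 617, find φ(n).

12196800

φ(12457847) = 12457847 · (1 − 1/61) · (1 − 1/331) · (1 − 1/617)
       = 12457847 · 12196800/12457847 = 12196800.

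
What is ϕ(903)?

Factor 903: 903 = 3 * 7 * 43.
φ(3) = 3 − 1 = 2.
φ(7) = 7 − 1 = 6.
φ(43) = 43 − 1 = 42.
Multiply: 2 · 6 · 42 = 504.

504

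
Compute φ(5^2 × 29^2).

16240

φ(21025) = 21025 · (1 − 1/5) · (1 − 1/29)
       = 21025 · 112/145 = 16240.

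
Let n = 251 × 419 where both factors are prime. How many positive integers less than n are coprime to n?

104500

φ(251) = 251 − 1 = 250.
φ(419) = 419 − 1 = 418.
Multiply: 250 · 418 = 104500.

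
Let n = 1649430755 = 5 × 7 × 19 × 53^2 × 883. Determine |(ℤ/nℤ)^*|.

φ(1649430755) = 1649430755 · (1 − 1/5) · (1 − 1/7) · (1 − 1/19) · (1 − 1/53) · (1 − 1/883)
       = 1649430755 · 19813248/31121335 = 1050102144.

1050102144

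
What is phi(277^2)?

φ(277^2) = 277^1·(277−1) = 277·276 = 76452.

76452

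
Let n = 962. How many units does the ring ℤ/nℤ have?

962 = 2 · 13 · 37.
φ(962) = 962 · (1 − 1/2) · (1 − 1/13) · (1 − 1/37)
       = 962 · 432/962 = 432.

432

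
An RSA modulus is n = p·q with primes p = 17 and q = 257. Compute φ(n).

φ(n) = (p − 1)(q − 1) = (17−1)(257−1) = 16·256 = 4096.

4096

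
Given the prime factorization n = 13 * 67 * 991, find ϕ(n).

784080

φ(13) = 13 − 1 = 12.
φ(67) = 67 − 1 = 66.
φ(991) = 991 − 1 = 990.
Multiply: 12 · 66 · 990 = 784080.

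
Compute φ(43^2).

φ(43^2) = 43^2 − 43^1 = 1849 − 43 = 1806.

1806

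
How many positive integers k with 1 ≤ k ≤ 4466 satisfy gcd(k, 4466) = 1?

1680

Factor 4466: 4466 = 2 * 7 * 11 * 29.
φ(2) = 2 − 1 = 1.
φ(7) = 7 − 1 = 6.
φ(11) = 11 − 1 = 10.
φ(29) = 29 − 1 = 28.
Since φ is multiplicative, φ(4466) = 1 · 6 · 10 · 28 = 1680.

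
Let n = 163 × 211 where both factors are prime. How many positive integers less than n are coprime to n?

34020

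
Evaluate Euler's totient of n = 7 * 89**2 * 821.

38533440

φ(45521987) = 45521987 · (1 − 1/7) · (1 − 1/89) · (1 − 1/821)
       = 45521987 · 432960/511483 = 38533440.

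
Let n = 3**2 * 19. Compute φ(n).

108

φ(3^2) = 3^2 − 3^1 = 9 − 3 = 6.
φ(19) = 19 − 1 = 18.
φ(171) = 6 × 18 = 108.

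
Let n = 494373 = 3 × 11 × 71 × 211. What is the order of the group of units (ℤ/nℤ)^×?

294000

φ(494373) = 494373 · (1 − 1/3) · (1 − 1/11) · (1 − 1/71) · (1 − 1/211)
       = 494373 · 294000/494373 = 294000.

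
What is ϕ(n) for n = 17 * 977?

15616

φ(17) = 17 − 1 = 16.
φ(977) = 977 − 1 = 976.
Since φ is multiplicative, φ(16609) = 16 · 976 = 15616.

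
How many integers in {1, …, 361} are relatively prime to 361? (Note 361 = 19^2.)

342

φ(361) = 361 · (1 − 1/19)
       = 361 · 18/19 = 342.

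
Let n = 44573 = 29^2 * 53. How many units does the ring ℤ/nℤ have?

42224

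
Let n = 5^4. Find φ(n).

φ(625) = 625 · (1 − 1/5)
       = 625 · 4/5 = 500.

500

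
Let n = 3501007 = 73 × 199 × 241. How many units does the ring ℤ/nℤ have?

φ(73) = 73 − 1 = 72.
φ(199) = 199 − 1 = 198.
φ(241) = 241 − 1 = 240.
Since φ is multiplicative, φ(3501007) = 72 · 198 · 240 = 3421440.

3421440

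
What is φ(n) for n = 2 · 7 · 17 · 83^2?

φ(1639582) = 1639582 · (1 − 1/2) · (1 − 1/7) · (1 − 1/17) · (1 − 1/83)
       = 1639582 · 7872/19754 = 653376.

653376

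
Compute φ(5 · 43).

168

φ(215) = 215 · (1 − 1/5) · (1 − 1/43)
       = 215 · 168/215 = 168.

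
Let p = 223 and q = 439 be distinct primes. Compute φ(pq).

97236

φ(n) = (p − 1)(q − 1) = (223−1)(439−1) = 222·438 = 97236.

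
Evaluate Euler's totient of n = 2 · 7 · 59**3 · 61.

72683280

φ(175393666) = 175393666 · (1 − 1/2) · (1 − 1/7) · (1 − 1/59) · (1 − 1/61)
       = 175393666 · 20880/50386 = 72683280.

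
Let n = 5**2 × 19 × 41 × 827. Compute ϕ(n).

φ(16105825) = 16105825 · (1 − 1/5) · (1 − 1/19) · (1 − 1/41) · (1 − 1/827)
       = 16105825 · 2378880/3221165 = 11894400.

11894400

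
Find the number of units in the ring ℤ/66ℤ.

First factor: 66 = 2 · 3 · 11.
φ(66) = 66 · (1 − 1/2) · (1 − 1/3) · (1 − 1/11)
       = 66 · 20/66 = 20.

20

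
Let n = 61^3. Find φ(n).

φ(61^3) = 61^3 − 61^2 = 226981 − 3721 = 223260.

223260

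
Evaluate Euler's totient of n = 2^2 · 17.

32

φ(68) = 68 · (1 − 1/2) · (1 − 1/17)
       = 68 · 16/34 = 32.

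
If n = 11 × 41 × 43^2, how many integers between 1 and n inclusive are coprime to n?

φ(11) = 11 − 1 = 10.
φ(41) = 41 − 1 = 40.
φ(43^2) = 43^2 − 43^1 = 1849 − 43 = 1806.
φ(833899) = 10 × 40 × 1806 = 722400.

722400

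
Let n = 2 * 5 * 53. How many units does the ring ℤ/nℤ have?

208

φ(530) = 530 · (1 − 1/2) · (1 − 1/5) · (1 − 1/53)
       = 530 · 208/530 = 208.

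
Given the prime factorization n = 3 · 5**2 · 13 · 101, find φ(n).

48000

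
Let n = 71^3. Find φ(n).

352870

φ(71^3) = 71^3 − 71^2 = 357911 − 5041 = 352870.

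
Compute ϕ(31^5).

27705630

φ(28629151) = 28629151 · (1 − 1/31)
       = 28629151 · 30/31 = 27705630.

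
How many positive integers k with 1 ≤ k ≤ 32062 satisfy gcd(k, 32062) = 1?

14080

Prime factorization: 32062 = 2 · 17 · 23 · 41.
φ(2) = 2 − 1 = 1.
φ(17) = 17 − 1 = 16.
φ(23) = 23 − 1 = 22.
φ(41) = 41 − 1 = 40.
Multiply: 1 · 16 · 22 · 40 = 14080.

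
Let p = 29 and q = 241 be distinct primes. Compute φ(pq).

6720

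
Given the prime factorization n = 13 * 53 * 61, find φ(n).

37440

φ(42029) = 42029 · (1 − 1/13) · (1 − 1/53) · (1 − 1/61)
       = 42029 · 37440/42029 = 37440.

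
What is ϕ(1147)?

Prime factorization: 1147 = 31 · 37.
φ(1147) = 1147 · (1 − 1/31) · (1 − 1/37)
       = 1147 · 1080/1147 = 1080.

1080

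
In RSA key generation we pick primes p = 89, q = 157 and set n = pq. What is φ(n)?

13728

φ(n) = (p − 1)(q − 1) = (89−1)(157−1) = 88·156 = 13728.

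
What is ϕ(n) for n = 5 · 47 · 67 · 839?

10176672

φ(5) = 5 − 1 = 4.
φ(47) = 47 − 1 = 46.
φ(67) = 67 − 1 = 66.
φ(839) = 839 − 1 = 838.
Since φ is multiplicative, φ(13210055) = 4 · 46 · 66 · 838 = 10176672.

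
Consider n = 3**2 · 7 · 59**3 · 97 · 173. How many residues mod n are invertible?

φ(217127294937) = 217127294937 · (1 − 1/3) · (1 − 1/7) · (1 − 1/59) · (1 − 1/97) · (1 − 1/173)
       = 217127294937 · 11492352/20791659 = 120014631936.

120014631936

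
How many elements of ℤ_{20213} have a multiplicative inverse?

20213 = 17 * 29 * 41.
φ(20213) = 20213 · (1 − 1/17) · (1 − 1/29) · (1 − 1/41)
       = 20213 · 17920/20213 = 17920.

17920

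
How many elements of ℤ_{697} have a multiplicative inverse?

640

Factor 697: 697 = 17 * 41.
φ(17) = 17 − 1 = 16.
φ(41) = 41 − 1 = 40.
φ(697) = 16 × 40 = 640.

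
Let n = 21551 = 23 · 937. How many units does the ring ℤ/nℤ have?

20592

φ(23) = 23 − 1 = 22.
φ(937) = 937 − 1 = 936.
Since φ is multiplicative, φ(21551) = 22 · 936 = 20592.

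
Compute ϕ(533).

Prime factorization: 533 = 13 · 41.
φ(533) = 533 · (1 − 1/13) · (1 − 1/41)
       = 533 · 480/533 = 480.

480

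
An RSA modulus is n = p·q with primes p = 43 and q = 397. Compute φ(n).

16632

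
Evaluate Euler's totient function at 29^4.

682892

φ(29^4) = 29^3·(29−1) = 24389·28 = 682892.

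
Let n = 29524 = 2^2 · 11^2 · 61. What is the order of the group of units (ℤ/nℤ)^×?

13200

φ(29524) = 29524 · (1 − 1/2) · (1 − 1/11) · (1 − 1/61)
       = 29524 · 600/1342 = 13200.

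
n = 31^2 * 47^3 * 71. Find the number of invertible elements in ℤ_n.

6615071400

φ(31^2) = 31^2 − 31^1 = 961 − 31 = 930.
φ(47^3) = 47^3 − 47^2 = 103823 − 2209 = 101614.
φ(71) = 71 − 1 = 70.
Multiply: 930 · 101614 · 70 = 6615071400.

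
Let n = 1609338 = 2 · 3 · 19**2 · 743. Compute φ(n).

φ(1609338) = 1609338 · (1 − 1/2) · (1 − 1/3) · (1 − 1/19) · (1 − 1/743)
       = 1609338 · 26712/84702 = 507528.

507528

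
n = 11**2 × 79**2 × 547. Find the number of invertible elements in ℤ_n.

φ(11^2) = 11^2 − 11^1 = 121 − 11 = 110.
φ(79^2) = 79^1·(79−1) = 79·78 = 6162.
φ(547) = 547 − 1 = 546.
Since φ is multiplicative, φ(413073067) = 110 · 6162 · 546 = 370089720.

370089720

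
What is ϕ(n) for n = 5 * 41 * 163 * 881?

22809600

φ(5) = 5 − 1 = 4.
φ(41) = 41 − 1 = 40.
φ(163) = 163 − 1 = 162.
φ(881) = 881 − 1 = 880.
Since φ is multiplicative, φ(29438615) = 4 · 40 · 162 · 880 = 22809600.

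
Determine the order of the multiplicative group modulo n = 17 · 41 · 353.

φ(17) = 17 − 1 = 16.
φ(41) = 41 − 1 = 40.
φ(353) = 353 − 1 = 352.
Since φ is multiplicative, φ(246041) = 16 · 40 · 352 = 225280.

225280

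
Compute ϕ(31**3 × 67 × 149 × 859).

241622615520

φ(31^3) = 31^2·(31−1) = 961·30 = 28830.
φ(67) = 67 − 1 = 66.
φ(149) = 149 − 1 = 148.
φ(859) = 859 − 1 = 858.
Since φ is multiplicative, φ(255469652027) = 28830 · 66 · 148 · 858 = 241622615520.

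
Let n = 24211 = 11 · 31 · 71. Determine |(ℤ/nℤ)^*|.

21000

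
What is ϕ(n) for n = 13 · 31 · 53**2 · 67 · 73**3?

φ(13) = 13 − 1 = 12.
φ(31) = 31 − 1 = 30.
φ(53^2) = 53^2 − 53^1 = 2809 − 53 = 2756.
φ(67) = 67 − 1 = 66.
φ(73^3) = 73^2·(73−1) = 5329·72 = 383688.
Multiply: 12 · 30 · 2756 · 66 · 383688 = 25124872481280.

25124872481280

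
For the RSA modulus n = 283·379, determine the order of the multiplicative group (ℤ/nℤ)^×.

106596

φ(pq) = (p−1)(q−1) = 282 · 378 = 106596.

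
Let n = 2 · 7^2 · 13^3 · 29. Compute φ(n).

φ(2) = 2 − 1 = 1.
φ(7^2) = 7^1·(7−1) = 7·6 = 42.
φ(13^3) = 13^2·(13−1) = 169·12 = 2028.
φ(29) = 29 − 1 = 28.
Since φ is multiplicative, φ(6243874) = 1 · 42 · 2028 · 28 = 2384928.

2384928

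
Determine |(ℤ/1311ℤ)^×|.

792

1311 = 3 · 19 · 23.
φ(3) = 3 − 1 = 2.
φ(19) = 19 − 1 = 18.
φ(23) = 23 − 1 = 22.
φ(1311) = 2 × 18 × 22 = 792.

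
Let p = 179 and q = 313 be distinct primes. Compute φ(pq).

55536

For distinct primes, φ(pq) = (p−1)(q−1) = 178 × 312 = 55536.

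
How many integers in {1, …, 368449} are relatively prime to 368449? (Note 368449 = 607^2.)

φ(607^2) = 607^1·(607−1) = 607·606 = 367842.

367842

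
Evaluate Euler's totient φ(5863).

Factor 5863: 5863 = 11 · 13 · 41.
φ(5863) = 5863 · (1 − 1/11) · (1 − 1/13) · (1 − 1/41)
       = 5863 · 4800/5863 = 4800.

4800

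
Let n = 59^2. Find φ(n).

3422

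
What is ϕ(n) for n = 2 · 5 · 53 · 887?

184288

φ(470110) = 470110 · (1 − 1/2) · (1 − 1/5) · (1 − 1/53) · (1 − 1/887)
       = 470110 · 184288/470110 = 184288.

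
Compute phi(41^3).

67240

φ(68921) = 68921 · (1 − 1/41)
       = 68921 · 40/41 = 67240.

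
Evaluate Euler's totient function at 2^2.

2

φ(4) = 4 · (1 − 1/2)
       = 4 · 1/2 = 2.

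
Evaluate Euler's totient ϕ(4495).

3360

4495 = 5 · 29 · 31.
φ(5) = 5 − 1 = 4.
φ(29) = 29 − 1 = 28.
φ(31) = 31 − 1 = 30.
Multiply: 4 · 28 · 30 = 3360.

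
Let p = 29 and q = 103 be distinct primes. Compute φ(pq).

2856

φ(n) = (p − 1)(q − 1) = (29−1)(103−1) = 28·102 = 2856.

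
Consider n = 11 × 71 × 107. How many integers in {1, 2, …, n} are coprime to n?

φ(83567) = 83567 · (1 − 1/11) · (1 − 1/71) · (1 − 1/107)
       = 83567 · 74200/83567 = 74200.

74200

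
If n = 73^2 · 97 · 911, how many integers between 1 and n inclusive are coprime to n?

459164160

φ(73^2) = 73^2 − 73^1 = 5329 − 73 = 5256.
φ(97) = 97 − 1 = 96.
φ(911) = 911 − 1 = 910.
Multiply: 5256 · 96 · 910 = 459164160.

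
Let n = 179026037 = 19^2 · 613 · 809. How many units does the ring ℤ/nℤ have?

φ(179026037) = 179026037 · (1 − 1/19) · (1 − 1/613) · (1 − 1/809)
       = 179026037 · 8900928/9422423 = 169117632.

169117632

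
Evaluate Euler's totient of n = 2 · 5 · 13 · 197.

φ(2) = 2 − 1 = 1.
φ(5) = 5 − 1 = 4.
φ(13) = 13 − 1 = 12.
φ(197) = 197 − 1 = 196.
Since φ is multiplicative, φ(25610) = 1 · 4 · 12 · 196 = 9408.

9408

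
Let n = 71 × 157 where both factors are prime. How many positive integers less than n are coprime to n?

10920

φ(pq) = (p−1)(q−1) = 70 · 156 = 10920.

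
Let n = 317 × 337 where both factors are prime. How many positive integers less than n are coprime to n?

φ(n) = (p − 1)(q − 1) = (317−1)(337−1) = 316·336 = 106176.

106176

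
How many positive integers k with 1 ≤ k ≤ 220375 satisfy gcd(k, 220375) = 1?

Prime factorization: 220375 = 5**3 * 41 * 43.
φ(220375) = 220375 · (1 − 1/5) · (1 − 1/41) · (1 − 1/43)
       = 220375 · 6720/8815 = 168000.

168000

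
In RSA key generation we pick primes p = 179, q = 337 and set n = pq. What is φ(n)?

For distinct primes, φ(pq) = (p−1)(q−1) = 178 × 336 = 59808.

59808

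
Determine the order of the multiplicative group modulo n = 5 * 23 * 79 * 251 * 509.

φ(5) = 5 − 1 = 4.
φ(23) = 23 − 1 = 22.
φ(79) = 79 − 1 = 78.
φ(251) = 251 − 1 = 250.
φ(509) = 509 − 1 = 508.
Multiply: 4 · 22 · 78 · 250 · 508 = 871728000.

871728000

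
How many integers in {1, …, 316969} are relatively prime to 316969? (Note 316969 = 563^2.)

φ(563^2) = 563^2 − 563^1 = 316969 − 563 = 316406.

316406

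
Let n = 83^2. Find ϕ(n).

6806

φ(6889) = 6889 · (1 − 1/83)
       = 6889 · 82/83 = 6806.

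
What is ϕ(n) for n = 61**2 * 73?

φ(271633) = 271633 · (1 − 1/61) · (1 − 1/73)
       = 271633 · 4320/4453 = 263520.

263520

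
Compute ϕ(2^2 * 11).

20

φ(2^2) = 2^2 − 2^1 = 4 − 2 = 2.
φ(11) = 11 − 1 = 10.
φ(44) = 2 × 10 = 20.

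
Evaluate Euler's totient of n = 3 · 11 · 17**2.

5440

φ(3) = 3 − 1 = 2.
φ(11) = 11 − 1 = 10.
φ(17^2) = 17^2 − 17^1 = 289 − 17 = 272.
Since φ is multiplicative, φ(9537) = 2 · 10 · 272 = 5440.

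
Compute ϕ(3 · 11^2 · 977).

214720

φ(354651) = 354651 · (1 − 1/3) · (1 − 1/11) · (1 − 1/977)
       = 354651 · 19520/32241 = 214720.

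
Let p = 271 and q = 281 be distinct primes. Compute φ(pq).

φ(n) = (p − 1)(q − 1) = (271−1)(281−1) = 270·280 = 75600.

75600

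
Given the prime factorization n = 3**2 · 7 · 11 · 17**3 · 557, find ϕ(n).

925539840

φ(3^2) = 3^1·(3−1) = 3·2 = 6.
φ(7) = 7 − 1 = 6.
φ(11) = 11 − 1 = 10.
φ(17^3) = 17^3 − 17^2 = 4913 − 289 = 4624.
φ(557) = 557 − 1 = 556.
Since φ is multiplicative, φ(1896422913) = 6 · 6 · 10 · 4624 · 556 = 925539840.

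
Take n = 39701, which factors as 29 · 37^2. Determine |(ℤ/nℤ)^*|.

37296

φ(29) = 29 − 1 = 28.
φ(37^2) = 37^2 − 37^1 = 1369 − 37 = 1332.
Since φ is multiplicative, φ(39701) = 28 · 1332 = 37296.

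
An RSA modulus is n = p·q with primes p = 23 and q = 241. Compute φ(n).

φ(23) = 23 − 1 = 22.
φ(241) = 241 − 1 = 240.
Multiply: 22 · 240 = 5280.

5280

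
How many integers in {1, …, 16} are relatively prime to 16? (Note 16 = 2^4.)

8

φ(16) = 16 · (1 − 1/2)
       = 16 · 1/2 = 8.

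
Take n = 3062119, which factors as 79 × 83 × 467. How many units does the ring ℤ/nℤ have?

φ(79) = 79 − 1 = 78.
φ(83) = 83 − 1 = 82.
φ(467) = 467 − 1 = 466.
φ(3062119) = 78 × 82 × 466 = 2980536.

2980536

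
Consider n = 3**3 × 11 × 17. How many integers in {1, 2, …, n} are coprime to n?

2880

φ(5049) = 5049 · (1 − 1/3) · (1 − 1/11) · (1 − 1/17)
       = 5049 · 320/561 = 2880.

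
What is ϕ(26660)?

10080

Prime factorization: 26660 = 2**2 * 5 * 31 * 43.
φ(26660) = 26660 · (1 − 1/2) · (1 − 1/5) · (1 − 1/31) · (1 − 1/43)
       = 26660 · 5040/13330 = 10080.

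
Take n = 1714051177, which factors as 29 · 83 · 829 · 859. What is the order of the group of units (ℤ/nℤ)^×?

1631133504

φ(29) = 29 − 1 = 28.
φ(83) = 83 − 1 = 82.
φ(829) = 829 − 1 = 828.
φ(859) = 859 − 1 = 858.
φ(1714051177) = 28 × 82 × 828 × 858 = 1631133504.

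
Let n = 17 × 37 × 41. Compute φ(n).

23040

φ(25789) = 25789 · (1 − 1/17) · (1 − 1/37) · (1 − 1/41)
       = 25789 · 23040/25789 = 23040.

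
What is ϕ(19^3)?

6498

φ(6859) = 6859 · (1 − 1/19)
       = 6859 · 18/19 = 6498.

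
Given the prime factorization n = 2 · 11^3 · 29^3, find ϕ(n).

28493080

φ(2) = 2 − 1 = 1.
φ(11^3) = 11^3 − 11^2 = 1331 − 121 = 1210.
φ(29^3) = 29^3 − 29^2 = 24389 − 841 = 23548.
Multiply: 1 · 1210 · 23548 = 28493080.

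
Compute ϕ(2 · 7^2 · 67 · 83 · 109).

24548832

φ(59402602) = 59402602 · (1 − 1/2) · (1 − 1/7) · (1 − 1/67) · (1 − 1/83) · (1 − 1/109)
       = 59402602 · 3506976/8486086 = 24548832.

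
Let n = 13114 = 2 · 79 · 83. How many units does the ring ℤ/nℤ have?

φ(13114) = 13114 · (1 − 1/2) · (1 − 1/79) · (1 − 1/83)
       = 13114 · 6396/13114 = 6396.

6396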